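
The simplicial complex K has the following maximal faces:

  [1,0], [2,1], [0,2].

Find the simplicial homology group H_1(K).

Order the vertices as 0 < 1 < 2. Listing each simplex with vertices in this order, K has dimension 1 with simplices:

  0-simplices (3): [0], [1], [2]
  1-simplices (3): [0,1], [0,2], [1,2]

so the chain groups are C_0 ≅ Z^3, C_1 ≅ Z^3.

The boundary map ∂_1: C_1 → C_0 sends each edge [p,q] (with p < q) to q − p. For instance
  ∂[1,2] = [2] − [1].
This gives a 3×3 integer matrix of rank 2; reducing to Smith normal form yields diagonal entries (1,1).

Now H_k = ker ∂_k / im ∂_{k+1}, so:

  H_1: rank ker ∂_1 − rank ∂_2 = (3 − 2) − 0 = 1, and there is no ∂_2, so H_1 ≅ Z.

H_1 ≅ Z.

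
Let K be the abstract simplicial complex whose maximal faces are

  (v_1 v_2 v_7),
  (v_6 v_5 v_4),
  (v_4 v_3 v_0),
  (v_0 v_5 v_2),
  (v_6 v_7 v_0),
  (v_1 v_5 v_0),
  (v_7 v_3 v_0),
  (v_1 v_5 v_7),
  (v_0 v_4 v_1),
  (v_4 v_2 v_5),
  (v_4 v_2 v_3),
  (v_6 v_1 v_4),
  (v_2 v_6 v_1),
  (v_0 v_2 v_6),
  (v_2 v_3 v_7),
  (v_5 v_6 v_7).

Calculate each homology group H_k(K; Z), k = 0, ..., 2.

H_0 = Z,  H_1 = Z^2,  H_2 = Z.

K has 8 vertices, 24 edges, 16 triangles.
rank ∂_0 = 0, rank ∂_1 = 7 ⇒ b_0 = 8 − 0 − 7 = 1; all invariant factors of ∂_1 are 1 so no torsion. So H_0 ≅ Z.
rank ∂_1 = 7, rank ∂_2 = 15 ⇒ b_1 = 24 − 7 − 15 = 2; all invariant factors of ∂_2 are 1 so no torsion. So H_1 ≅ Z^2.
rank ∂_2 = 15, rank ∂_3 = 0 ⇒ b_2 = 16 − 15 − 0 = 1. So H_2 ≅ Z.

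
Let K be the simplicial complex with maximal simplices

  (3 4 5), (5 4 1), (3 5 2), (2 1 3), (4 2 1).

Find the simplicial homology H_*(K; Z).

We work with the vertex ordering 1 < 2 < 3 < 4 < 5. The simplices of K, each written with vertices in increasing order, are:

  0-simplices (5): [1], [2], [3], [4], [5]
  1-simplices (10): [1,2], [1,3], [1,4], [1,5], [2,3], [2,4], [2,5], [3,4], [3,5], [4,5]
  2-simplices (5): [1,2,3], [1,2,4], [1,4,5], [2,3,5], [3,4,5]

so the chain groups are C_0 ≅ Z^5, C_1 ≅ Z^10, C_2 ≅ Z^5.

∂_1: C_1 → C_0 maps an edge to its endpoints' difference, ∂[p,q] = q − p.
The resulting 5×10 matrix has rank 4, and its Smith normal form has invariant factors (1,1,1,1).

∂_2: C_2 → C_1 maps a triangle to the signed sum of its edges. For instance
  ∂[2,3,5] = [3,5] − [2,5] + [2,3],
  ∂[1,2,3] = [2,3] − [1,3] + [1,2].
The resulting 10×5 matrix has rank 5, and its Smith normal form has invariant factors (1,1,1,1,1).

From H_k ≅ ker(∂_k) / im(∂_{k+1}) we obtain:

  H_0: rank C_0 − rank ∂_1 = 5 − 4 = 1, and the invariant factors of ∂_1 are all 1, so H_0 = Z.
  H_1: rank ker ∂_1 − rank ∂_2 = (10 − 4) − 5 = 1, and the invariant factors of ∂_2 are all 1, so H_1 = Z.
  H_2: rank ker ∂_2 − rank ∂_3 = (5 − 5) − 0 = 0, and there is no ∂_3, so H_2 = 0.

As a check, the Euler characteristic is 5 − 10 + 5 = 0, which agrees with 1 − 1 + 0 = 0.
(K is a triangulation of the Möbius band.)

H_0 = Z,  H_1 = Z,  H_2 = 0.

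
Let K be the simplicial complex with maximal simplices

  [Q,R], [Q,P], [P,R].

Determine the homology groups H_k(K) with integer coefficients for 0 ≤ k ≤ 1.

H_0 ≅ Z,  H_1 ≅ Z.

Fix the vertex order P < Q < R and write every simplex with vertices in increasing order. Then dim K = 1 and the simplices of K are:

  0-simplices (3): P, Q, R
  1-simplices (3): PQ, PR, QR

so the chain groups are C_0 ≅ Z^3, C_1 ≅ Z^3.

∂_1: C_1 → C_0 sends each edge [p,q] (with p < q) to q − p.
The resulting 3×3 matrix has rank 2, and its Smith normal form has invariant factors (1,1).

Computing H_k = (kernel of ∂_k) / (image of ∂_{k+1}):

  H_0: rank C_0 − rank ∂_1 = 3 − 2 = 1, and the invariant factors of ∂_1 are all 1, so H_0 = Z.
  H_1: rank ker ∂_1 − rank ∂_2 = (3 − 2) − 0 = 1, and there is no ∂_2, so H_1 = Z.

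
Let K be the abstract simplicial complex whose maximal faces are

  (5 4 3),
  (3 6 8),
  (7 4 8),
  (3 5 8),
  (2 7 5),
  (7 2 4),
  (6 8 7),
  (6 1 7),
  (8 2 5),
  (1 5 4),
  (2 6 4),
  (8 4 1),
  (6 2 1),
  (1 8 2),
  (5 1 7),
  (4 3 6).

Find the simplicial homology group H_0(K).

H_0 ≅ Z.

We work with the vertex ordering 1 < 2 < 3 < 4 < 5 < 6 < 7 < 8. The simplices of K, each written with vertices in increasing order, are:

  0-simplices (8): [1], [2], [3], [4], [5], [6], [7], [8]
  1-simplices (24): (24 of them)
  2-simplices (16): [1,2,6], [1,2,8], [1,4,5], [1,4,8], [1,5,7], [1,6,7], [2,4,6], [2,4,7], [2,5,7], [2,5,8], [3,4,5], [3,4,6], [3,5,8], [3,6,8], [4,7,8], [6,7,8]

so the chain groups are C_0 ≅ Z^8, C_1 ≅ Z^24, C_2 ≅ Z^16.

Boundary ∂_1: C_1 → C_0 sends each edge [p,q] (with p < q) to q − p. For instance
  ∂[3,8] = [8] − [3].
This gives a 8×24 integer matrix of rank 7; reducing to Smith normal form yields diagonal entries (1,1,1,1,1,1,1).

Boundary ∂_2: C_2 → C_1 sends each 2-simplex [p,q,r] to [q,r] − [p,r] + [p,q]. For instance
  ∂[6,7,8] = [7,8] − [6,8] + [6,7],
  ∂[2,4,7] = [4,7] − [2,7] + [2,4].
The resulting 24×16 matrix has rank 15, and its Smith normal form has invariant factors (1,1,1,1,1,1,1,1,1,1,1,1,1,1,1).

Now H_k = ker ∂_k / im ∂_{k+1}, so:

  H_0: rank C_0 − rank ∂_1 = 8 − 7 = 1, and the invariant factors of ∂_1 are all 1, so H_0 ≅ Z.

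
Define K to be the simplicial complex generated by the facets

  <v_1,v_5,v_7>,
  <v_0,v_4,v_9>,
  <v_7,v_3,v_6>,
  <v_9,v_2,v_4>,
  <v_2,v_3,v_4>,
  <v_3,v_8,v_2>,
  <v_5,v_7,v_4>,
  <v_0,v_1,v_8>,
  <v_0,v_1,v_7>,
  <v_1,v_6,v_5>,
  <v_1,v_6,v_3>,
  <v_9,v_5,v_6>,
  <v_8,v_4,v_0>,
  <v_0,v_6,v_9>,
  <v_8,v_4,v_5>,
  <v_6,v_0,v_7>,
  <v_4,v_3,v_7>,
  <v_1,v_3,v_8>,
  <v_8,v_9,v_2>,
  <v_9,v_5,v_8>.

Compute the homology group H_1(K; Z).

H_1 ≅ Z × Z/2.

We work with the vertex ordering v_0 < v_1 < v_2 < v_3 < v_4 < v_5 < v_6 < v_7 < v_8 < v_9. The simplices of K, each written with vertices in increasing order, are:

  0-simplices (10): [v_0], [v_1], [v_2], [v_3], [v_4], [v_5], [v_6], [v_7], [v_8], [v_9]
  1-simplices (30): (30 of them)
  2-simplices (20): (20 of them)

giving chain groups C_0 ≅ Z^10, C_1 ≅ Z^30, C_2 ≅ Z^20.

Boundary ∂_1: C_1 → C_0 sends each edge [p,q] (with p < q) to q − p. For instance
  ∂[v_1,v_5] = [v_5] − [v_1].
As a 10×30 matrix over Z this has rank 9, with invariant factors (1,1,1,1,1,1,1,1,1).

∂_2: C_2 → C_1 sends each 2-simplex [p,q,r] to [q,r] − [p,r] + [p,q]. For instance
  ∂[v_2,v_8,v_9] = [v_8,v_9] − [v_2,v_9] + [v_2,v_8],
  ∂[v_1,v_5,v_7] = [v_5,v_7] − [v_1,v_7] + [v_1,v_5].
The 30×20 boundary matrix has rank 20 and Smith normal form diag(1,1,1,1,1,1,1,1,1,1,1,1,1,1,1,1,1,1,1,2).

Reading off H_k = ker ∂_k / im ∂_{k+1}:

  H_1: rank ker ∂_1 − rank ∂_2 = (30 − 9) − 20 = 1, and ∂_2 has invariant factor 2 > 1, so H_1 ≅ Z × Z/2.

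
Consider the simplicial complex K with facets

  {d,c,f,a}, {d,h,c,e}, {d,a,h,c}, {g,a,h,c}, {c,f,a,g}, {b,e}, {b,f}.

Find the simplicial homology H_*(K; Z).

H_0 = Z,  H_1 = Z,  H_2 = 0,  H_3 = 0.

K has 8 vertices, 18 edges, 15 triangles, 5 3-simplices.
rank ∂_0 = 0, rank ∂_1 = 7 ⇒ b_0 = 8 − 0 − 7 = 1; all invariant factors of ∂_1 are 1 so no torsion. So H_0 ≅ Z.
rank ∂_1 = 7, rank ∂_2 = 10 ⇒ b_1 = 18 − 7 − 10 = 1; all invariant factors of ∂_2 are 1 so no torsion. So H_1 ≅ Z.
rank ∂_2 = 10, rank ∂_3 = 5 ⇒ b_2 = 15 − 10 − 5 = 0; all invariant factors of ∂_3 are 1 so no torsion. So H_2 ≅ 0.
rank ∂_3 = 5, rank ∂_4 = 0 ⇒ b_3 = 5 − 5 − 0 = 0. So H_3 ≅ 0.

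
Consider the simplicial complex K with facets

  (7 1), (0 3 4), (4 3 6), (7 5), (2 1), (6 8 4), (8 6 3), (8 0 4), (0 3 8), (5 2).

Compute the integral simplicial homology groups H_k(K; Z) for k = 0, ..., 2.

Order the vertices as 0 < 1 < 2 < 3 < 4 < 5 < 6 < 7 < 8. Listing each simplex with vertices in this order, K has dimension 2 with simplices:

  0-simplices (9): [0], [1], [2], [3], [4], [5], [6], [7], [8]
  1-simplices (13): [0,3], [0,4], [0,8], [1,2], [1,7], [2,5], [3,4], [3,6], [3,8], [4,6], [4,8], [5,7], [6,8]
  2-simplices (6): [0,3,4], [0,3,8], [0,4,8], [3,4,6], [3,6,8], [4,6,8]

so the chain groups are C_0 ≅ Z^9, C_1 ≅ Z^13, C_2 ≅ Z^6.

The boundary map ∂_1: C_1 → C_0 sends each edge [p,q] (with p < q) to q − p.
The 9×13 boundary matrix has rank 7 and Smith normal form diag(1,1,1,1,1,1,1).

The boundary map ∂_2: C_2 → C_1 maps a triangle to the signed sum of its edges. For instance
  ∂[0,3,8] = [3,8] − [0,8] + [0,3],
  ∂[4,6,8] = [6,8] − [4,8] + [4,6].
The 13×6 boundary matrix has rank 5 and Smith normal form diag(1,1,1,1,1).

Now H_k = ker ∂_k / im ∂_{k+1}, so:

  H_0: rank C_0 − rank ∂_1 = 9 − 7 = 2, and the invariant factors of ∂_1 are all 1, so H_0 = Z^2.
  H_1: rank ker ∂_1 − rank ∂_2 = (13 − 7) − 5 = 1, and the invariant factors of ∂_2 are all 1, so H_1 = Z.
  H_2: rank ker ∂_2 − rank ∂_3 = (6 − 5) − 0 = 1, and there is no ∂_3, so H_2 = Z.

As a check, the Euler characteristic is 9 − 13 + 6 = 2, which agrees with 2 − 1 + 1 = 2.

H_0 = Z^2,  H_1 = Z,  H_2 = Z.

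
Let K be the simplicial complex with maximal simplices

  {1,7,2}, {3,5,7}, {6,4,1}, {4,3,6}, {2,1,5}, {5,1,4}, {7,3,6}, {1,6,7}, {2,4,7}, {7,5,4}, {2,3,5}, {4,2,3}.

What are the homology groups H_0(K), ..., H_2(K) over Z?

Order the vertices as 1 < 2 < 3 < 4 < 5 < 6 < 7. Listing each simplex with vertices in this order, K has dimension 2 with simplices:

  0-simplices (7): [1], [2], [3], [4], [5], [6], [7]
  1-simplices (18): [1,2], [1,4], [1,5], [1,6], [1,7], [2,3], [2,4], [2,5], [2,7], [3,4], [3,5], [3,6], [3,7], [4,5], [4,6], [4,7], [5,7], [6,7]
  2-simplices (12): [1,2,5], [1,2,7], [1,4,5], [1,4,6], [1,6,7], [2,3,4], [2,3,5], [2,4,7], [3,4,6], [3,5,7], [3,6,7], [4,5,7]

giving chain groups C_0 ≅ Z^7, C_1 ≅ Z^18, C_2 ≅ Z^12.

The boundary map ∂_1: C_1 → C_0 sends each edge [p,q] (with p < q) to q − p. For instance
  ∂[5,7] = [7] − [5].
The resulting 7×18 matrix has rank 6, and its Smith normal form has invariant factors (1,1,1,1,1,1).

Boundary ∂_2: C_2 → C_1 acts by ∂[p,q,r] = [q,r] − [p,r] + [p,q]. For instance
  ∂[3,4,6] = [4,6] − [3,6] + [3,4],
  ∂[3,6,7] = [6,7] − [3,7] + [3,6].
This gives a 18×12 integer matrix of rank 12; reducing to Smith normal form yields diagonal entries (1,1,1,1,1,1,1,1,1,1,1,2).

From H_k ≅ ker(∂_k) / im(∂_{k+1}) we obtain:

  H_0: rank C_0 − rank ∂_1 = 7 − 6 = 1, and the invariant factors of ∂_1 are all 1, so H_0 ≅ Z.
  H_1: rank ker ∂_1 − rank ∂_2 = (18 − 6) − 12 = 0, and ∂_2 has invariant factor 2 > 1, so H_1 ≅ Z_2.
  H_2: rank ker ∂_2 − rank ∂_3 = (12 − 12) − 0 = 0, and there is no ∂_3, so H_2 ≅ 0.

As a check, the Euler characteristic is 7 − 18 + 12 = 1, which agrees with 1 − 0 + 0 = 1.
(K is a triangulation of the real projective plane RP^2.)

H_0 ≅ Z,  H_1 ≅ Z_2,  H_2 = 0.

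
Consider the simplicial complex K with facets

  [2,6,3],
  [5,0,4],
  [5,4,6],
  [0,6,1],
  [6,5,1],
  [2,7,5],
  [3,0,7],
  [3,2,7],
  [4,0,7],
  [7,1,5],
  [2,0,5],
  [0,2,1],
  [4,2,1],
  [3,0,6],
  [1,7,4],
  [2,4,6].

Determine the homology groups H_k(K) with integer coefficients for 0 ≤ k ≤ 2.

H_0 = Z,  H_1 = Z^2,  H_2 = Z.

K has 8 vertices, 24 edges, 16 triangles.
rank ∂_0 = 0, rank ∂_1 = 7 ⇒ b_0 = 8 − 0 − 7 = 1; all invariant factors of ∂_1 are 1 so no torsion. So H_0 = Z.
rank ∂_1 = 7, rank ∂_2 = 15 ⇒ b_1 = 24 − 7 − 15 = 2; all invariant factors of ∂_2 are 1 so no torsion. So H_1 = Z^2.
rank ∂_2 = 15, rank ∂_3 = 0 ⇒ b_2 = 16 − 15 − 0 = 1. So H_2 = Z.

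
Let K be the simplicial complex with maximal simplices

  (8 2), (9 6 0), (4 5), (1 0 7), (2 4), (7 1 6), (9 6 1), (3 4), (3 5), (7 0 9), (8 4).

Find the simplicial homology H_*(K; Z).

K has 10 vertices, 16 edges, 5 triangles.
rank ∂_0 = 0, rank ∂_1 = 8 ⇒ b_0 = 10 − 0 − 8 = 2; all invariant factors of ∂_1 are 1 so no torsion. So H_0 = Z^2.
rank ∂_1 = 8, rank ∂_2 = 5 ⇒ b_1 = 16 − 8 − 5 = 3; all invariant factors of ∂_2 are 1 so no torsion. So H_1 = Z^3.
rank ∂_2 = 5, rank ∂_3 = 0 ⇒ b_2 = 5 − 5 − 0 = 0. So H_2 = 0.

H_0 = Z^2,  H_1 = Z^3,  H_2 = 0.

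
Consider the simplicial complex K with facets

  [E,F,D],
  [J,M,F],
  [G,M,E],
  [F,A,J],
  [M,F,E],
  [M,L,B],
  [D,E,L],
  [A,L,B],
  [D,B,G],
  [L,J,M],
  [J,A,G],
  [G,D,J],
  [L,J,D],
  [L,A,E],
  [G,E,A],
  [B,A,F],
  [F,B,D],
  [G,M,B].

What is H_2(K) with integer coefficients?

Fix the vertex order A < B < D < E < F < G < J < L < M and write every simplex with vertices in increasing order. Then dim K = 2 and the simplices of K are:

  0-simplices (9): A, B, D, E, F, G, J, L, M
  1-simplices (27): AB, AE, AF, AG, AJ, AL, BD, BF, BG, BL, BM, DE, DF, DG, DJ, DL, EF, EG, EL, EM, FJ, FM, GJ, GM, JL, JM, LM
  2-simplices (18): ABF, ABL, AEG, AEL, AFJ, AGJ, BDF, BDG, BGM, BLM, DEF, DEL, DGJ, DJL, EFM, EGM, FJM, JLM

so the chain groups are C_0 ≅ Z^9, C_1 ≅ Z^27, C_2 ≅ Z^18.

∂_1: C_1 → C_0 maps an edge to its endpoints' difference, ∂[p,q] = q − p.
As a 9×27 matrix over Z this has rank 8, with invariant factors (1,1,1,1,1,1,1,1).

∂_2: C_2 → C_1 sends each 2-simplex [p,q,r] to [q,r] − [p,r] + [p,q]. For instance
  ∂DEF = EF − DF + DE,
  ∂ABF = BF − AF + AB.
As a 27×18 matrix over Z this has rank 17, with invariant factors (1,1,1,1,1,1,1,1,1,1,1,1,1,1,1,1,1).

Computing H_k = (kernel of ∂_k) / (image of ∂_{k+1}):

  H_2: rank ker ∂_2 − rank ∂_3 = (18 − 17) − 0 = 1, and there is no ∂_3, so H_2 = Z.

H_2 = Z.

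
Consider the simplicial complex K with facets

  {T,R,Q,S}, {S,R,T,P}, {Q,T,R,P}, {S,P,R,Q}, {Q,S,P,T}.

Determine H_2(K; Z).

H_2 ≅ 0.

Order the vertices as P < Q < R < S < T. Listing each simplex with vertices in this order, K has dimension 3 with simplices:

  0-simplices (5): P, Q, R, S, T
  1-simplices (10): PQ, PR, PS, PT, QR, QS, QT, RS, RT, ST
  2-simplices (10): PQR, PQS, PQT, PRS, PRT, PST, QRS, QRT, QST, RST
  3-simplices (5): PQRS, PQRT, PQST, PRST, QRST

so the chain groups are C_0 ≅ Z^5, C_1 ≅ Z^10, C_2 ≅ Z^10, C_3 ≅ Z^5.

∂_1: C_1 → C_0 is given by ∂[p,q] = [q] − [p].
The resulting 5×10 matrix has rank 4, and its Smith normal form has invariant factors (1,1,1,1).

Boundary ∂_2: C_2 → C_1 maps a triangle to the signed sum of its edges. For instance
  ∂PRT = RT − PT + PR,
  ∂PRS = RS − PS + PR.
The 10×10 boundary matrix has rank 6 and Smith normal form diag(1,1,1,1,1,1).

The boundary map ∂_3: C_3 → C_2 sends each 3-simplex σ to the alternating sum Σ_i (−1)^i (σ with its i-th vertex removed). For instance
  ∂PQRT = QRT − PRT + PQT − PQR,
  ∂PRST = RST − PST + PRT − PRS.
The 10×5 boundary matrix has rank 4 and Smith normal form diag(1,1,1,1).

From H_k ≅ ker(∂_k) / im(∂_{k+1}) we obtain:

  H_2: rank ker ∂_2 − rank ∂_3 = (10 − 6) − 4 = 0, and the invariant factors of ∂_3 are all 1, so H_2 = 0.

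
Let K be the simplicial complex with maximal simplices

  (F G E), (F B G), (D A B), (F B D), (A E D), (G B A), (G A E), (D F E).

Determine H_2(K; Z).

Order the vertices as A < B < D < E < F < G. Listing each simplex with vertices in this order, K has dimension 2 with simplices:

  0-simplices (6): A, B, D, E, F, G
  1-simplices (12): AB, AD, AE, AG, BD, BF, BG, DE, DF, EF, EG, FG
  2-simplices (8): ABD, ABG, ADE, AEG, BDF, BFG, DEF, EFG

giving chain groups C_0 ≅ Z^6, C_1 ≅ Z^12, C_2 ≅ Z^8.

∂_1: C_1 → C_0 sends each edge [p,q] (with p < q) to q − p.
As a 6×12 matrix over Z this has rank 5, with invariant factors (1,1,1,1,1).

Boundary ∂_2: C_2 → C_1 maps a triangle to the signed sum of its edges. For instance
  ∂ADE = DE − AE + AD,
  ∂DEF = EF − DF + DE.
The resulting 12×8 matrix has rank 7, and its Smith normal form has invariant factors (1,1,1,1,1,1,1).

Reading off H_k = ker ∂_k / im ∂_{k+1}:

  H_2: rank ker ∂_2 − rank ∂_3 = (8 − 7) − 0 = 1, and there is no ∂_3, so H_2 ≅ Z.

(K is a triangulation of the 2-sphere S^2.)

H_2 = Z.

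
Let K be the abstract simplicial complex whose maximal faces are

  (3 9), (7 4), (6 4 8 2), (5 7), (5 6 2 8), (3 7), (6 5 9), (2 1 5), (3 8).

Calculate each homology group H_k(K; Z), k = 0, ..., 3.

Take the total order 1 < 2 < 3 < 4 < 5 < 6 < 7 < 8 < 9 on the vertex set. Then K (dimension 3) consists of the simplices:

  0-simplices (9): [1], [2], [3], [4], [5], [6], [7], [8], [9]
  1-simplices (18): [1,2], [1,5], [2,4], [2,5], [2,6], [2,8], [3,7], [3,8], [3,9], [4,6], [4,7], [4,8], [5,6], [5,7], [5,8], [5,9], [6,8], [6,9]
  2-simplices (9): [1,2,5], [2,4,6], [2,4,8], [2,5,6], [2,5,8], [2,6,8], [4,6,8], [5,6,8], [5,6,9]
  3-simplices (2): [2,4,6,8], [2,5,6,8]

so the chain groups are C_0 ≅ Z^9, C_1 ≅ Z^18, C_2 ≅ Z^9, C_3 ≅ Z^2.

Boundary ∂_1: C_1 → C_0 maps an edge to its endpoints' difference, ∂[p,q] = q − p.
The 9×18 boundary matrix has rank 8 and Smith normal form diag(1,1,1,1,1,1,1,1).

Boundary ∂_2: C_2 → C_1 maps a triangle to the signed sum of its edges. For instance
  ∂[4,6,8] = [6,8] − [4,8] + [4,6],
  ∂[2,5,8] = [5,8] − [2,8] + [2,5].
This gives a 18×9 integer matrix of rank 7; reducing to Smith normal form yields diagonal entries (1,1,1,1,1,1,1).

The boundary map ∂_3: C_3 → C_2 sends each 3-simplex σ to the alternating sum Σ_i (−1)^i (σ with its i-th vertex removed). For instance
  ∂[2,5,6,8] = [5,6,8] − [2,6,8] + [2,5,8] − [2,5,6],
  ∂[2,4,6,8] = [4,6,8] − [2,6,8] + [2,4,8] − [2,4,6].
This gives a 9×2 integer matrix of rank 2; reducing to Smith normal form yields diagonal entries (1,1).

Now H_k = ker ∂_k / im ∂_{k+1}, so:

  H_0: rank C_0 − rank ∂_1 = 9 − 8 = 1, and the invariant factors of ∂_1 are all 1, so H_0 ≅ Z.
  H_1: rank ker ∂_1 − rank ∂_2 = (18 − 8) − 7 = 3, and the invariant factors of ∂_2 are all 1, so H_1 ≅ Z^3.
  H_2: rank ker ∂_2 − rank ∂_3 = (9 − 7) − 2 = 0, and the invariant factors of ∂_3 are all 1, so H_2 ≅ 0.
  H_3: rank ker ∂_3 − rank ∂_4 = (2 − 2) − 0 = 0, and there is no ∂_4, so H_3 ≅ 0.

H_0 = Z,  H_1 = Z^3,  H_2 = 0,  H_3 = 0.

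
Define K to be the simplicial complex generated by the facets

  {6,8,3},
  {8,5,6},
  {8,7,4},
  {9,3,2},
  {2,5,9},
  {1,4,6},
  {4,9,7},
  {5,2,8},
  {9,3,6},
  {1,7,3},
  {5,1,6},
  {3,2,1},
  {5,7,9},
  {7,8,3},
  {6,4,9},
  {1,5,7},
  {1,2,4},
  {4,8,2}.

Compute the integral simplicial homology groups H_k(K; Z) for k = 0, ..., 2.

We work with the vertex ordering 1 < 2 < 3 < 4 < 5 < 6 < 7 < 8 < 9. The simplices of K, each written with vertices in increasing order, are:

  0-simplices (9): [1], [2], [3], [4], [5], [6], [7], [8], [9]
  1-simplices (27): (27 of them)
  2-simplices (18): [1,2,3], [1,2,4], [1,3,7], [1,4,6], [1,5,6], [1,5,7], [2,3,9], [2,4,8], [2,5,8], [2,5,9], [3,6,8], [3,6,9], [3,7,8], [4,6,9], [4,7,8], [4,7,9], [5,6,8], [5,7,9]

so the chain groups are C_0 ≅ Z^9, C_1 ≅ Z^27, C_2 ≅ Z^18.

The boundary map ∂_1: C_1 → C_0 is given by ∂[p,q] = [q] − [p].
The 9×27 boundary matrix has rank 8 and Smith normal form diag(1,1,1,1,1,1,1,1).

The boundary map ∂_2: C_2 → C_1 maps a triangle to the signed sum of its edges. For instance
  ∂[4,6,9] = [6,9] − [4,9] + [4,6],
  ∂[2,3,9] = [3,9] − [2,9] + [2,3].
This gives a 27×18 integer matrix of rank 17; reducing to Smith normal form yields diagonal entries (1,1,1,1,1,1,1,1,1,1,1,1,1,1,1,1,1).

Computing H_k = (kernel of ∂_k) / (image of ∂_{k+1}):

  H_0: rank C_0 − rank ∂_1 = 9 − 8 = 1, and the invariant factors of ∂_1 are all 1, so H_0 ≅ Z.
  H_1: rank ker ∂_1 − rank ∂_2 = (27 − 8) − 17 = 2, and the invariant factors of ∂_2 are all 1, so H_1 ≅ Z^2.
  H_2: rank ker ∂_2 − rank ∂_3 = (18 − 17) − 0 = 1, and there is no ∂_3, so H_2 ≅ Z.

H_0 ≅ Z,  H_1 ≅ Z^2,  H_2 ≅ Z.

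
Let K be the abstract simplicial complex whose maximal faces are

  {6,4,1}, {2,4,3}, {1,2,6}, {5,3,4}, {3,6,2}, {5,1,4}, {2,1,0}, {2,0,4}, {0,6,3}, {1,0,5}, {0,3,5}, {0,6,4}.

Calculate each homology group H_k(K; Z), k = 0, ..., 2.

H_0 ≅ Z,  H_1 ≅ Z/2,  H_2 = 0.

Take the total order 0 < 1 < 2 < 3 < 4 < 5 < 6 on the vertex set. Then K (dimension 2) consists of the simplices:

  0-simplices (7): [0], [1], [2], [3], [4], [5], [6]
  1-simplices (18): [0,1], [0,2], [0,3], [0,4], [0,5], [0,6], [1,2], [1,4], [1,5], [1,6], [2,3], [2,4], [2,6], [3,4], [3,5], [3,6], [4,5], [4,6]
  2-simplices (12): [0,1,2], [0,1,5], [0,2,4], [0,3,5], [0,3,6], [0,4,6], [1,2,6], [1,4,5], [1,4,6], [2,3,4], [2,3,6], [3,4,5]

so the chain groups are C_0 ≅ Z^7, C_1 ≅ Z^18, C_2 ≅ Z^12.

The boundary map ∂_1: C_1 → C_0 sends each edge [p,q] (with p < q) to q − p. For instance
  ∂[0,5] = [5] − [0].
The resulting 7×18 matrix has rank 6, and its Smith normal form has invariant factors (1,1,1,1,1,1).

Boundary ∂_2: C_2 → C_1 maps a triangle to the signed sum of its edges. For instance
  ∂[0,1,2] = [1,2] − [0,2] + [0,1],
  ∂[2,3,4] = [3,4] − [2,4] + [2,3].
The 18×12 boundary matrix has rank 12 and Smith normal form diag(1,1,1,1,1,1,1,1,1,1,1,2).

Computing H_k = (kernel of ∂_k) / (image of ∂_{k+1}):

  H_0: rank C_0 − rank ∂_1 = 7 − 6 = 1, and the invariant factors of ∂_1 are all 1, so H_0 ≅ Z.
  H_1: rank ker ∂_1 − rank ∂_2 = (18 − 6) − 12 = 0, and ∂_2 has invariant factor 2 > 1, so H_1 ≅ Z/2.
  H_2: rank ker ∂_2 − rank ∂_3 = (12 − 12) − 0 = 0, and there is no ∂_3, so H_2 ≅ 0.

As a check, the Euler characteristic is 7 − 18 + 12 = 1, which agrees with 1 − 0 + 0 = 1.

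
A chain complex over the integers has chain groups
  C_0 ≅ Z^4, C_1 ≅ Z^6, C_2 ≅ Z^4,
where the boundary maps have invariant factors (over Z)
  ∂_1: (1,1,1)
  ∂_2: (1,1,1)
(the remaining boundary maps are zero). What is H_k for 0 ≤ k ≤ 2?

H_0 ≅ Z,  H_1 = 0,  H_2 ≅ Z.

H_0: b_0 = 4 − 0 − 3 = 1; torsion from ∂_1 factors > 1: none. So H_0 ≅ Z.
H_1: b_1 = 6 − 3 − 3 = 0; torsion from ∂_2 factors > 1: none. So H_1 ≅ 0.
H_2: b_2 = 4 − 3 − 0 = 1; torsion from ∂_3 factors > 1: none. So H_2 ≅ Z.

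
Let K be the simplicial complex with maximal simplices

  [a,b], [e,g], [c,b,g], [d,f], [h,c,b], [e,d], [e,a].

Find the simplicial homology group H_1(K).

H_1 = Z.

We work with the vertex ordering a < b < c < d < e < f < g < h. The simplices of K, each written with vertices in increasing order, are:

  0-simplices (8): a, b, c, d, e, f, g, h
  1-simplices (10): ab, ae, bc, bg, bh, cg, ch, de, df, eg
  2-simplices (2): bcg, bch

giving chain groups C_0 ≅ Z^8, C_1 ≅ Z^10, C_2 ≅ Z^2.

The boundary map ∂_1: C_1 → C_0 is given by ∂[p,q] = [q] − [p].
As a 8×10 matrix over Z this has rank 7, with invariant factors (1,1,1,1,1,1,1).

∂_2: C_2 → C_1 acts by ∂[p,q,r] = [q,r] − [p,r] + [p,q]. For instance
  ∂bcg = cg − bg + bc,
  ∂bch = ch − bh + bc.
The resulting 10×2 matrix has rank 2, and its Smith normal form has invariant factors (1,1).

Now H_k = ker ∂_k / im ∂_{k+1}, so:

  H_1: rank ker ∂_1 − rank ∂_2 = (10 − 7) − 2 = 1, and the invariant factors of ∂_2 are all 1, so H_1 ≅ Z.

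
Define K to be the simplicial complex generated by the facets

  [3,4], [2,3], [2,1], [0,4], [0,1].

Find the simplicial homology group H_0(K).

H_0 ≅ Z.

K has 5 vertices, 5 edges.
rank ∂_0 = 0, rank ∂_1 = 4 ⇒ b_0 = 5 − 0 − 4 = 1; all invariant factors of ∂_1 are 1 so no torsion. So H_0 = Z.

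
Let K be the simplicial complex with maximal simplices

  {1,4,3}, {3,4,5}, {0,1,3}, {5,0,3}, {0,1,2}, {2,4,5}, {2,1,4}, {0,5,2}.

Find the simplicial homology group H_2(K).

H_2 = Z.

Take the total order 0 < 1 < 2 < 3 < 4 < 5 on the vertex set. Then K (dimension 2) consists of the simplices:

  0-simplices (6): [0], [1], [2], [3], [4], [5]
  1-simplices (12): [0,1], [0,2], [0,3], [0,5], [1,2], [1,3], [1,4], [2,4], [2,5], [3,4], [3,5], [4,5]
  2-simplices (8): [0,1,2], [0,1,3], [0,2,5], [0,3,5], [1,2,4], [1,3,4], [2,4,5], [3,4,5]

so the chain groups are C_0 ≅ Z^6, C_1 ≅ Z^12, C_2 ≅ Z^8.

The boundary map ∂_1: C_1 → C_0 sends each edge [p,q] (with p < q) to q − p. For instance
  ∂[3,5] = [5] − [3].
This gives a 6×12 integer matrix of rank 5; reducing to Smith normal form yields diagonal entries (1,1,1,1,1).

The boundary map ∂_2: C_2 → C_1 acts by ∂[p,q,r] = [q,r] − [p,r] + [p,q]. For instance
  ∂[3,4,5] = [4,5] − [3,5] + [3,4],
  ∂[0,1,2] = [1,2] − [0,2] + [0,1].
The resulting 12×8 matrix has rank 7, and its Smith normal form has invariant factors (1,1,1,1,1,1,1).

From H_k ≅ ker(∂_k) / im(∂_{k+1}) we obtain:

  H_2: rank ker ∂_2 − rank ∂_3 = (8 − 7) − 0 = 1, and there is no ∂_3, so H_2 ≅ Z.

(K is a triangulation of the 2-sphere S^2.)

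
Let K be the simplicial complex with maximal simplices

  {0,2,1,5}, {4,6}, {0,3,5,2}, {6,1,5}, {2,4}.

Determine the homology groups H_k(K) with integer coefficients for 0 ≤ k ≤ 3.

H_0 = Z,  H_1 = Z,  H_2 = 0,  H_3 = 0.

We work with the vertex ordering 0 < 1 < 2 < 3 < 4 < 5 < 6. The simplices of K, each written with vertices in increasing order, are:

  0-simplices (7): [0], [1], [2], [3], [4], [5], [6]
  1-simplices (13): [0,1], [0,2], [0,3], [0,5], [1,2], [1,5], [1,6], [2,3], [2,4], [2,5], [3,5], [4,6], [5,6]
  2-simplices (8): [0,1,2], [0,1,5], [0,2,3], [0,2,5], [0,3,5], [1,2,5], [1,5,6], [2,3,5]
  3-simplices (2): [0,1,2,5], [0,2,3,5]

Hence C_0 ≅ Z^7, C_1 ≅ Z^13, C_2 ≅ Z^8, C_3 ≅ Z^2.

The boundary map ∂_1: C_1 → C_0 sends each edge [p,q] (with p < q) to q − p.
The resulting 7×13 matrix has rank 6, and its Smith normal form has invariant factors (1,1,1,1,1,1).

∂_2: C_2 → C_1 maps a triangle to the signed sum of its edges. For instance
  ∂[0,1,5] = [1,5] − [0,5] + [0,1],
  ∂[0,1,2] = [1,2] − [0,2] + [0,1].
The resulting 13×8 matrix has rank 6, and its Smith normal form has invariant factors (1,1,1,1,1,1).

The boundary map ∂_3: C_3 → C_2 sends each 3-simplex σ to the alternating sum Σ_i (−1)^i (σ with its i-th vertex removed). For instance
  ∂[0,1,2,5] = [1,2,5] − [0,2,5] + [0,1,5] − [0,1,2],
  ∂[0,2,3,5] = [2,3,5] − [0,3,5] + [0,2,5] − [0,2,3].
The 8×2 boundary matrix has rank 2 and Smith normal form diag(1,1).

Now H_k = ker ∂_k / im ∂_{k+1}, so:

  H_0: rank C_0 − rank ∂_1 = 7 − 6 = 1, and the invariant factors of ∂_1 are all 1, so H_0 ≅ Z.
  H_1: rank ker ∂_1 − rank ∂_2 = (13 − 6) − 6 = 1, and the invariant factors of ∂_2 are all 1, so H_1 ≅ Z.
  H_2: rank ker ∂_2 − rank ∂_3 = (8 − 6) − 2 = 0, and the invariant factors of ∂_3 are all 1, so H_2 ≅ 0.
  H_3: rank ker ∂_3 − rank ∂_4 = (2 − 2) − 0 = 0, and there is no ∂_4, so H_3 ≅ 0.

As a check, the Euler characteristic is 7 − 13 + 8 − 2 = 0, which agrees with 1 − 1 + 0 − 0 = 0.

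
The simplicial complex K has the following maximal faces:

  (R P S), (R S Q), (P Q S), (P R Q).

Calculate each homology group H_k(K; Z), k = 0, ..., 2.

H_0 = Z,  H_1 = 0,  H_2 = Z.

Take the total order P < Q < R < S on the vertex set. Then K (dimension 2) consists of the simplices:

  0-simplices (4): P, Q, R, S
  1-simplices (6): PQ, PR, PS, QR, QS, RS
  2-simplices (4): PQR, PQS, PRS, QRS

so the chain groups are C_0 ≅ Z^4, C_1 ≅ Z^6, C_2 ≅ Z^4.

Boundary ∂_1: C_1 → C_0 sends each edge [p,q] (with p < q) to q − p. For instance
  ∂PQ = Q − P.
The resulting 4×6 matrix has rank 3, and its Smith normal form has invariant factors (1,1,1).

∂_2: C_2 → C_1 maps a triangle to the signed sum of its edges. For instance
  ∂PRS = RS − PS + PR,
  ∂QRS = RS − QS + QR.
The 6×4 boundary matrix has rank 3 and Smith normal form diag(1,1,1).

From H_k ≅ ker(∂_k) / im(∂_{k+1}) we obtain:

  H_0: rank C_0 − rank ∂_1 = 4 − 3 = 1, and the invariant factors of ∂_1 are all 1, so H_0 = Z.
  H_1: rank ker ∂_1 − rank ∂_2 = (6 − 3) − 3 = 0, and the invariant factors of ∂_2 are all 1, so H_1 = 0.
  H_2: rank ker ∂_2 − rank ∂_3 = (4 − 3) − 0 = 1, and there is no ∂_3, so H_2 = Z.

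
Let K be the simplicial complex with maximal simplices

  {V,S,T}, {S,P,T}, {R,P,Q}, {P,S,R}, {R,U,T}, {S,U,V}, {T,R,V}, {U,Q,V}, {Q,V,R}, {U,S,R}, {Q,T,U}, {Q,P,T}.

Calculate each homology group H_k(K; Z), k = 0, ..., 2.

We work with the vertex ordering P < Q < R < S < T < U < V. The simplices of K, each written with vertices in increasing order, are:

  0-simplices (7): P, Q, R, S, T, U, V
  1-simplices (18): PQ, PR, PS, PT, QR, QT, QU, QV, RS, RT, RU, RV, ST, SU, SV, TU, TV, UV
  2-simplices (12): PQR, PQT, PRS, PST, QRV, QTU, QUV, RSU, RTU, RTV, STV, SUV

Hence C_0 ≅ Z^7, C_1 ≅ Z^18, C_2 ≅ Z^12.

Boundary ∂_1: C_1 → C_0 maps an edge to its endpoints' difference, ∂[p,q] = q − p. For instance
  ∂QV = V − Q.
This gives a 7×18 integer matrix of rank 6; reducing to Smith normal form yields diagonal entries (1,1,1,1,1,1).

The boundary map ∂_2: C_2 → C_1 sends each 2-simplex [p,q,r] to [q,r] − [p,r] + [p,q]. For instance
  ∂SUV = UV − SV + SU,
  ∂STV = TV − SV + ST.
The resulting 18×12 matrix has rank 12, and its Smith normal form has invariant factors (1,1,1,1,1,1,1,1,1,1,1,2).

Computing H_k = (kernel of ∂_k) / (image of ∂_{k+1}):

  H_0: rank C_0 − rank ∂_1 = 7 − 6 = 1, and the invariant factors of ∂_1 are all 1, so H_0 ≅ Z.
  H_1: rank ker ∂_1 − rank ∂_2 = (18 − 6) − 12 = 0, and ∂_2 has invariant factor 2 > 1, so H_1 ≅ Z/2.
  H_2: rank ker ∂_2 − rank ∂_3 = (12 − 12) − 0 = 0, and there is no ∂_3, so H_2 ≅ 0.

H_0 ≅ Z,  H_1 ≅ Z/2,  H_2 = 0.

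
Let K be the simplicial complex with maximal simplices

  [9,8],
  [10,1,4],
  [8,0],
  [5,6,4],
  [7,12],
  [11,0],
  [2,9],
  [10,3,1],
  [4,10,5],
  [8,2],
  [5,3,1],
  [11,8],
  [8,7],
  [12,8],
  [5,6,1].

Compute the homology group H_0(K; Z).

H_0 = Z^2.

Take the total order 0 < 1 < 2 < 3 < 4 < 5 < 6 < 7 < 8 < 9 < 10 < 11 < 12 on the vertex set. Then K (dimension 2) consists of the simplices:

  0-simplices (13): [0], [1], [2], [3], [4], [5], [6], [7], [8], [9], [10], [11], [12]
  1-simplices (21): [0,8], [0,11], [1,3], [1,4], [1,5], [1,6], [1,10], [2,8], [2,9], [3,5], [3,10], [4,5], [4,6], [4,10], [5,6], [5,10], [7,8], [7,12], [8,9], [8,11], [8,12]
  2-simplices (6): [1,3,5], [1,3,10], [1,4,10], [1,5,6], [4,5,6], [4,5,10]

so the chain groups are C_0 ≅ Z^13, C_1 ≅ Z^21, C_2 ≅ Z^6.

∂_1: C_1 → C_0 is given by ∂[p,q] = [q] − [p]. For instance
  ∂[4,10] = [10] − [4].
The resulting 13×21 matrix has rank 11, and its Smith normal form has invariant factors (1,1,1,1,1,1,1,1,1,1,1).

The boundary map ∂_2: C_2 → C_1 acts by ∂[p,q,r] = [q,r] − [p,r] + [p,q]. For instance
  ∂[1,4,10] = [4,10] − [1,10] + [1,4],
  ∂[1,3,5] = [3,5] − [1,5] + [1,3].
This gives a 21×6 integer matrix of rank 6; reducing to Smith normal form yields diagonal entries (1,1,1,1,1,1).

Reading off H_k = ker ∂_k / im ∂_{k+1}:

  H_0: rank C_0 − rank ∂_1 = 13 − 11 = 2, and the invariant factors of ∂_1 are all 1, so H_0 = Z^2.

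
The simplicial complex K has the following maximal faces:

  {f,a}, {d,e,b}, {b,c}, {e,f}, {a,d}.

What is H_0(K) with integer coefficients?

Fix the vertex order a < b < c < d < e < f and write every simplex with vertices in increasing order. Then dim K = 2 and the simplices of K are:

  0-simplices (6): a, b, c, d, e, f
  1-simplices (7): ad, af, bc, bd, be, de, ef
  2-simplices (1): bde

so the chain groups are C_0 ≅ Z^6, C_1 ≅ Z^7, C_2 ≅ Z^1.

The boundary map ∂_1: C_1 → C_0 sends each edge [p,q] (with p < q) to q − p.
The 6×7 boundary matrix has rank 5 and Smith normal form diag(1,1,1,1,1).

∂_2: C_2 → C_1 acts by ∂[p,q,r] = [q,r] − [p,r] + [p,q]. For instance
  ∂bde = de − be + bd.
As a 7×1 matrix over Z this has rank 1, with invariant factors (1).

From H_k ≅ ker(∂_k) / im(∂_{k+1}) we obtain:

  H_0: rank C_0 − rank ∂_1 = 6 − 5 = 1, and the invariant factors of ∂_1 are all 1, so H_0 ≅ Z.

H_0 = Z.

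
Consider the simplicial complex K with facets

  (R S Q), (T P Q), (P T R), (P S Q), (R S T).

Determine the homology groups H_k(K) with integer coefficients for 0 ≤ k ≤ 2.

Fix the vertex order P < Q < R < S < T and write every simplex with vertices in increasing order. Then dim K = 2 and the simplices of K are:

  0-simplices (5): P, Q, R, S, T
  1-simplices (10): PQ, PR, PS, PT, QR, QS, QT, RS, RT, ST
  2-simplices (5): PQS, PQT, PRT, QRS, RST

so the chain groups are C_0 ≅ Z^5, C_1 ≅ Z^10, C_2 ≅ Z^5.

The boundary map ∂_1: C_1 → C_0 is given by ∂[p,q] = [q] − [p]. For instance
  ∂PT = T − P.
This gives a 5×10 integer matrix of rank 4; reducing to Smith normal form yields diagonal entries (1,1,1,1).

Boundary ∂_2: C_2 → C_1 acts by ∂[p,q,r] = [q,r] − [p,r] + [p,q]. For instance
  ∂RST = ST − RT + RS,
  ∂PQT = QT − PT + PQ.
This gives a 10×5 integer matrix of rank 5; reducing to Smith normal form yields diagonal entries (1,1,1,1,1).

Reading off H_k = ker ∂_k / im ∂_{k+1}:

  H_0: rank C_0 − rank ∂_1 = 5 − 4 = 1, and the invariant factors of ∂_1 are all 1, so H_0 = Z.
  H_1: rank ker ∂_1 − rank ∂_2 = (10 − 4) − 5 = 1, and the invariant factors of ∂_2 are all 1, so H_1 = Z.
  H_2: rank ker ∂_2 − rank ∂_3 = (5 − 5) − 0 = 0, and there is no ∂_3, so H_2 = 0.

H_0 ≅ Z,  H_1 ≅ Z,  H_2 = 0.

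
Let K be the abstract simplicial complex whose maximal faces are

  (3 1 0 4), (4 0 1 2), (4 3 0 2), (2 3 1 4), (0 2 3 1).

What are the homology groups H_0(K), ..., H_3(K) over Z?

Order the vertices as 0 < 1 < 2 < 3 < 4. Listing each simplex with vertices in this order, K has dimension 3 with simplices:

  0-simplices (5): [0], [1], [2], [3], [4]
  1-simplices (10): [0,1], [0,2], [0,3], [0,4], [1,2], [1,3], [1,4], [2,3], [2,4], [3,4]
  2-simplices (10): [0,1,2], [0,1,3], [0,1,4], [0,2,3], [0,2,4], [0,3,4], [1,2,3], [1,2,4], [1,3,4], [2,3,4]
  3-simplices (5): [0,1,2,3], [0,1,2,4], [0,1,3,4], [0,2,3,4], [1,2,3,4]

Hence C_0 ≅ Z^5, C_1 ≅ Z^10, C_2 ≅ Z^10, C_3 ≅ Z^5.

Boundary ∂_1: C_1 → C_0 is given by ∂[p,q] = [q] − [p]. For instance
  ∂[0,2] = [2] − [0].
The resulting 5×10 matrix has rank 4, and its Smith normal form has invariant factors (1,1,1,1).

∂_2: C_2 → C_1 sends each 2-simplex [p,q,r] to [q,r] − [p,r] + [p,q]. For instance
  ∂[0,3,4] = [3,4] − [0,4] + [0,3],
  ∂[1,2,3] = [2,3] − [1,3] + [1,2].
This gives a 10×10 integer matrix of rank 6; reducing to Smith normal form yields diagonal entries (1,1,1,1,1,1).

∂_3: C_3 → C_2 sends each 3-simplex σ to the alternating sum Σ_i (−1)^i (σ with its i-th vertex removed). For instance
  ∂[1,2,3,4] = [2,3,4] − [1,3,4] + [1,2,4] − [1,2,3],
  ∂[0,1,2,4] = [1,2,4] − [0,2,4] + [0,1,4] − [0,1,2].
This gives a 10×5 integer matrix of rank 4; reducing to Smith normal form yields diagonal entries (1,1,1,1).

Computing H_k = (kernel of ∂_k) / (image of ∂_{k+1}):

  H_0: rank C_0 − rank ∂_1 = 5 − 4 = 1, and the invariant factors of ∂_1 are all 1, so H_0 = Z.
  H_1: rank ker ∂_1 − rank ∂_2 = (10 − 4) − 6 = 0, and the invariant factors of ∂_2 are all 1, so H_1 = 0.
  H_2: rank ker ∂_2 − rank ∂_3 = (10 − 6) − 4 = 0, and the invariant factors of ∂_3 are all 1, so H_2 = 0.
  H_3: rank ker ∂_3 − rank ∂_4 = (5 − 4) − 0 = 1, and there is no ∂_4, so H_3 = Z.

H_0 = Z,  H_1 = 0,  H_2 = 0,  H_3 = Z.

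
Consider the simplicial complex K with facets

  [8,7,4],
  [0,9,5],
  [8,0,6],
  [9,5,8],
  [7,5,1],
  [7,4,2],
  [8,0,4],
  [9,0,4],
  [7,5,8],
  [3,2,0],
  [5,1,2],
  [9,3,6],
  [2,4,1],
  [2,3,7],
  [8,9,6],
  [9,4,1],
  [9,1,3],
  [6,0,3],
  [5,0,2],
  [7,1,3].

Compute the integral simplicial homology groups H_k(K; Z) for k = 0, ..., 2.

Take the total order 0 < 1 < 2 < 3 < 4 < 5 < 6 < 7 < 8 < 9 on the vertex set. Then K (dimension 2) consists of the simplices:

  0-simplices (10): [0], [1], [2], [3], [4], [5], [6], [7], [8], [9]
  1-simplices (30): (30 of them)
  2-simplices (20): (20 of them)

Hence C_0 ≅ Z^10, C_1 ≅ Z^30, C_2 ≅ Z^20.

The boundary map ∂_1: C_1 → C_0 maps an edge to its endpoints' difference, ∂[p,q] = q − p.
This gives a 10×30 integer matrix of rank 9; reducing to Smith normal form yields diagonal entries (1,1,1,1,1,1,1,1,1).

The boundary map ∂_2: C_2 → C_1 maps a triangle to the signed sum of its edges. For instance
  ∂[6,8,9] = [8,9] − [6,9] + [6,8],
  ∂[0,6,8] = [6,8] − [0,8] + [0,6].
This gives a 30×20 integer matrix of rank 20; reducing to Smith normal form yields diagonal entries (1,1,1,1,1,1,1,1,1,1,1,1,1,1,1,1,1,1,1,2).

Computing H_k = (kernel of ∂_k) / (image of ∂_{k+1}):

  H_0: rank C_0 − rank ∂_1 = 10 − 9 = 1, and the invariant factors of ∂_1 are all 1, so H_0 ≅ Z.
  H_1: rank ker ∂_1 − rank ∂_2 = (30 − 9) − 20 = 1, and ∂_2 has invariant factor 2 > 1, so H_1 ≅ Z ⊕ Z/2.
  H_2: rank ker ∂_2 − rank ∂_3 = (20 − 20) − 0 = 0, and there is no ∂_3, so H_2 ≅ 0.

H_0 ≅ Z,  H_1 ≅ Z ⊕ Z/2,  H_2 = 0.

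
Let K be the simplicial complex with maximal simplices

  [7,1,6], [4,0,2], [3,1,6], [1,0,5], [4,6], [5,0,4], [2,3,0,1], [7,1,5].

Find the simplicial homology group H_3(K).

H_3 = 0.

Fix the vertex order 0 < 1 < 2 < 3 < 4 < 5 < 6 < 7 and write every simplex with vertices in increasing order. Then dim K = 3 and the simplices of K are:

  0-simplices (8): [0], [1], [2], [3], [4], [5], [6], [7]
  1-simplices (17): [0,1], [0,2], [0,3], [0,4], [0,5], [1,2], [1,3], [1,5], [1,6], [1,7], [2,3], [2,4], [3,6], [4,5], [4,6], [5,7], [6,7]
  2-simplices (10): [0,1,2], [0,1,3], [0,1,5], [0,2,3], [0,2,4], [0,4,5], [1,2,3], [1,3,6], [1,5,7], [1,6,7]
  3-simplices (1): [0,1,2,3]

giving chain groups C_0 ≅ Z^8, C_1 ≅ Z^17, C_2 ≅ Z^10, C_3 ≅ Z^1.

The boundary map ∂_1: C_1 → C_0 maps an edge to its endpoints' difference, ∂[p,q] = q − p. For instance
  ∂[0,3] = [3] − [0].
The 8×17 boundary matrix has rank 7 and Smith normal form diag(1,1,1,1,1,1,1).

The boundary map ∂_2: C_2 → C_1 acts by ∂[p,q,r] = [q,r] − [p,r] + [p,q]. For instance
  ∂[1,3,6] = [3,6] − [1,6] + [1,3],
  ∂[1,5,7] = [5,7] − [1,7] + [1,5].
The 17×10 boundary matrix has rank 9 and Smith normal form diag(1,1,1,1,1,1,1,1,1).

The boundary map ∂_3: C_3 → C_2 sends each 3-simplex σ to the alternating sum Σ_i (−1)^i (σ with its i-th vertex removed). For instance
  ∂[0,1,2,3] = [1,2,3] − [0,2,3] + [0,1,3] − [0,1,2].
This gives a 10×1 integer matrix of rank 1; reducing to Smith normal form yields diagonal entries (1).

Now H_k = ker ∂_k / im ∂_{k+1}, so:

  H_3: rank ker ∂_3 − rank ∂_4 = (1 − 1) − 0 = 0, and there is no ∂_4, so H_3 = 0.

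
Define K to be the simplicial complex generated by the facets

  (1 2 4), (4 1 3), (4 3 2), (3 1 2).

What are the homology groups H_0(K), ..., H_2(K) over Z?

Order the vertices as 1 < 2 < 3 < 4. Listing each simplex with vertices in this order, K has dimension 2 with simplices:

  0-simplices (4): [1], [2], [3], [4]
  1-simplices (6): [1,2], [1,3], [1,4], [2,3], [2,4], [3,4]
  2-simplices (4): [1,2,3], [1,2,4], [1,3,4], [2,3,4]

Hence C_0 ≅ Z^4, C_1 ≅ Z^6, C_2 ≅ Z^4.

Boundary ∂_1: C_1 → C_0 sends each edge [p,q] (with p < q) to q − p. For instance
  ∂[2,4] = [4] − [2].
This gives a 4×6 integer matrix of rank 3; reducing to Smith normal form yields diagonal entries (1,1,1).

∂_2: C_2 → C_1 maps a triangle to the signed sum of its edges. For instance
  ∂[2,3,4] = [3,4] − [2,4] + [2,3],
  ∂[1,3,4] = [3,4] − [1,4] + [1,3].
This gives a 6×4 integer matrix of rank 3; reducing to Smith normal form yields diagonal entries (1,1,1).

Computing H_k = (kernel of ∂_k) / (image of ∂_{k+1}):

  H_0: rank C_0 − rank ∂_1 = 4 − 3 = 1, and the invariant factors of ∂_1 are all 1, so H_0 ≅ Z.
  H_1: rank ker ∂_1 − rank ∂_2 = (6 − 3) − 3 = 0, and the invariant factors of ∂_2 are all 1, so H_1 ≅ 0.
  H_2: rank ker ∂_2 − rank ∂_3 = (4 − 3) − 0 = 1, and there is no ∂_3, so H_2 ≅ Z.

H_0 = Z,  H_1 = 0,  H_2 = Z.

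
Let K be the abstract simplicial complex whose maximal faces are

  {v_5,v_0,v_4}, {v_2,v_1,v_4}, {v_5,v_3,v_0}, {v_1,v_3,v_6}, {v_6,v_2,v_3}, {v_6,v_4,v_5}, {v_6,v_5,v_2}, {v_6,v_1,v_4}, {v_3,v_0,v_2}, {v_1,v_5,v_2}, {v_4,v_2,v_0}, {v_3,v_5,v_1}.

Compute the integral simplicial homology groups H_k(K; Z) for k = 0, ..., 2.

H_0 = Z,  H_1 = Z/2Z,  H_2 = 0.

Order the vertices as v_0 < v_1 < v_2 < v_3 < v_4 < v_5 < v_6. Listing each simplex with vertices in this order, K has dimension 2 with simplices:

  0-simplices (7): [v_0], [v_1], [v_2], [v_3], [v_4], [v_5], [v_6]
  1-simplices (18): (18 of them)
  2-simplices (12): (12 of them)

Hence C_0 ≅ Z^7, C_1 ≅ Z^18, C_2 ≅ Z^12.

Boundary ∂_1: C_1 → C_0 is given by ∂[p,q] = [q] − [p]. For instance
  ∂[v_0,v_4] = [v_4] − [v_0].
The 7×18 boundary matrix has rank 6 and Smith normal form diag(1,1,1,1,1,1).

The boundary map ∂_2: C_2 → C_1 maps a triangle to the signed sum of its edges. For instance
  ∂[v_0,v_3,v_5] = [v_3,v_5] − [v_0,v_5] + [v_0,v_3],
  ∂[v_0,v_4,v_5] = [v_4,v_5] − [v_0,v_5] + [v_0,v_4].
The 18×12 boundary matrix has rank 12 and Smith normal form diag(1,1,1,1,1,1,1,1,1,1,1,2).

Now H_k = ker ∂_k / im ∂_{k+1}, so:

  H_0: rank C_0 − rank ∂_1 = 7 − 6 = 1, and the invariant factors of ∂_1 are all 1, so H_0 = Z.
  H_1: rank ker ∂_1 − rank ∂_2 = (18 − 6) − 12 = 0, and ∂_2 has invariant factor 2 > 1, so H_1 = Z/2Z.
  H_2: rank ker ∂_2 − rank ∂_3 = (12 − 12) − 0 = 0, and there is no ∂_3, so H_2 = 0.

As a check, the Euler characteristic is 7 − 18 + 12 = 1, which agrees with 1 − 0 + 0 = 1.
(K is a triangulation of the real projective plane RP^2.)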